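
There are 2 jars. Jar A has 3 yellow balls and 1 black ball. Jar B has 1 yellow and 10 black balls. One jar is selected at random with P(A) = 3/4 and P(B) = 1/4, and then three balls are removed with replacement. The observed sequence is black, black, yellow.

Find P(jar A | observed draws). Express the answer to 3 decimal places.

0.652

For each hypothesis, P(data | H) works out to: P(data | jar A) = (1/4)(1/4)(3/4) = 0.046875; P(data | jar B) = (10/11)(10/11)(1/11) = 0.075131.
The prior-weighted likelihoods are 3/4 · 0.046875 = 0.035156, 1/4 · 0.075131 = 0.018783; these sum to 0.053939.
By Bayes' rule, P(jar A | data) = (0.035156) / (0.053939) = 0.65178.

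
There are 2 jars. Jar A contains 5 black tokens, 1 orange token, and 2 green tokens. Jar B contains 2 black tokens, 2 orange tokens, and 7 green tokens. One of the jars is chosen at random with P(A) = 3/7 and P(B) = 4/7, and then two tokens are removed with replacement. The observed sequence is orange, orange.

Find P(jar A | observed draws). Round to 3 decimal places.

For each hypothesis, P(data | H) works out to: P(data | jar A) = (1/8)(1/8) = 0.015625; P(data | jar B) = (2/11)(2/11) = 0.033058.
The prior-weighted likelihoods are 3/7 · 0.015625 = 0.0066964, 4/7 · 0.033058 = 0.01889; with total 0.025587.
Therefore the posterior P(jar A | data) = (0.0066964) / (0.025587) = 0.26172.

0.262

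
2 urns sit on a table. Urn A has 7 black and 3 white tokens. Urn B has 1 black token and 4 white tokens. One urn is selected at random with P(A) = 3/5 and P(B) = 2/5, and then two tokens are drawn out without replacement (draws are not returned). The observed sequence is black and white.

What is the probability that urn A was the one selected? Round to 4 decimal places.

0.6364

Under each hypothesis, the probability of the observed sequence is: P(data | urn A) = (7/10)(3/9) = 7/30; P(data | urn B) = (1/5)(4/4) = 1/5.
Multiplying each by its prior: 3/5 · 7/30 = 7/50, 2/5 · 1/5 = 2/25; with total 11/50.
So P(urn A | data) = (7/50) / (11/50) = 7/11.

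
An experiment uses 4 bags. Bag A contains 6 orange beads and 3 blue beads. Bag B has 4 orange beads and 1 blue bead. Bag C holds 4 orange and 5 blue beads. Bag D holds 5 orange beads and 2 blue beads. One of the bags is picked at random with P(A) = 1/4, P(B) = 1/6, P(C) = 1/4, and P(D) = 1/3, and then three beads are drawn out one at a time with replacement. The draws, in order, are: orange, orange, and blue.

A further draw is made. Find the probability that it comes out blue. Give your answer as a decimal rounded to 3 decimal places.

0.340

Compute the likelihood of the observed sequence for each case: P(data | bag A) = (6/9)(6/9)(3/9) = 0.14815; P(data | bag B) = (4/5)(4/5)(1/5) = 0.128; P(data | bag C) = (4/9)(4/9)(5/9) = 0.10974; P(data | bag D) = (5/7)(5/7)(2/7) = 0.14577.
Multiplying each by its prior: 1/4 · 0.14815 = 0.037037, 1/6 · 0.128 = 0.021333, 1/4 · 0.10974 = 0.027435, 1/3 · 0.14577 = 0.048591; with total 0.1344.
Normalising, the posterior is P(bag A | data) = 0.27558, P(bag B | data) = 0.15873, P(bag C | data) = 0.20413, P(bag D | data) = 0.36155.
The predictive probability is P(blue next | data) = (1/3)(0.27558) + (1/5)(0.15873) + (5/9)(0.20413) + (2/7)(0.36155) = 0.34032.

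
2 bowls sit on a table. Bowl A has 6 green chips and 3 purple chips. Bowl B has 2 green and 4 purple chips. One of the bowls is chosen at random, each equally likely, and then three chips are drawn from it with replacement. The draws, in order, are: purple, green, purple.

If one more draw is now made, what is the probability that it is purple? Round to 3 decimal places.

0.556

For each hypothesis, P(data | H) works out to: P(data | bowl A) = (3/9)(6/9)(3/9) = 2/27; P(data | bowl B) = (4/6)(2/6)(4/6) = 4/27.
The prior-weighted likelihoods are 1/2 · 2/27 = 1/27, 1/2 · 4/27 = 2/27; with total 1/9.
The posterior is then P(bowl A | data) = 1/3, P(bowl B | data) = 2/3.
So P(purple next | data) = Σ P(purple next | H) P(H | data) = (1/3)(1/3) + (2/3)(2/3) = 5/9.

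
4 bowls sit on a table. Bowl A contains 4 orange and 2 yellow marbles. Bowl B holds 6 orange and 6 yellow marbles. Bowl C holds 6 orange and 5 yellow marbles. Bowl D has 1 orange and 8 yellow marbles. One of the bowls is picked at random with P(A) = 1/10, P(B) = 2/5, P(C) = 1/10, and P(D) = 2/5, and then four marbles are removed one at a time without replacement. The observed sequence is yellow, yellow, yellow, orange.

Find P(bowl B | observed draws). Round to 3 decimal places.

The likelihood of the observed sequence under each hypothesis: P(data | bowl A) = (2/6)(1/5)(0/4) = 0; P(data | bowl B) = (6/12)(5/11)(4/10)(6/9) = 2/33; P(data | bowl C) = (5/11)(4/10)(3/9)(6/8) = 1/22; P(data | bowl D) = (8/9)(7/8)(6/7)(1/6) = 1/9.
The prior-weighted likelihoods are 1/10 · 0 = 0, 2/5 · 2/33 = 4/165, 1/10 · 1/22 = 1/220, 2/5 · 1/9 = 2/45; with total 29/396.
Therefore the posterior P(bowl B | data) = (4/165) / (29/396) = 48/145.

0.331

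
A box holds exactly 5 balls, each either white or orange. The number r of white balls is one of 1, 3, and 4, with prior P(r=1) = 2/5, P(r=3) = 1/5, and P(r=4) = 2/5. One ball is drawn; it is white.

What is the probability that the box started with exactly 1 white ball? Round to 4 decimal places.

Under each hypothesis, the probability of this draw is: P(data | r = 1) = (1/5) = 1/5; P(data | r = 3) = (3/5) = 3/5; P(data | r = 4) = (4/5) = 4/5.
Weighting by the prior gives 2/5 · 1/5 = 2/25, 1/5 · 3/5 = 3/25, 2/5 · 4/5 = 8/25; summing to 13/25.
Therefore the posterior P(r = 1 | data) = (2/25) / (13/25) = 2/13.

0.1538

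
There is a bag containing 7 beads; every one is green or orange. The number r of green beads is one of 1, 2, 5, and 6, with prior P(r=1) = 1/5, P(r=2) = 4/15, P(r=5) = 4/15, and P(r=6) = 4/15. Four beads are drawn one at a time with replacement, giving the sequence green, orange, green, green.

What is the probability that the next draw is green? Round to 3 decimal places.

The likelihood of the observed sequence under each hypothesis: P(data | r = 1) = (1/7)(6/7)(1/7)(1/7) = 0.002499; P(data | r = 2) = (2/7)(5/7)(2/7)(2/7) = 0.01666; P(data | r = 5) = (5/7)(2/7)(5/7)(5/7) = 0.10412; P(data | r = 6) = (6/7)(1/7)(6/7)(6/7) = 0.089963.
The prior-weighted likelihoods are 1/5 · 0.002499 = 0.00049979, 4/15 · 0.01666 = 0.0044426, 4/15 · 0.10412 = 0.027766, 4/15 · 0.089963 = 0.02399; summing to 0.056699.
Normalising, the posterior is P(r = 1 | data) = 0.0088149, P(r = 2 | data) = 0.078355, P(r = 5 | data) = 0.48972, P(r = 6 | data) = 0.42311.
So P(green next | data) = Σ P(green next | H) P(H | data) = (1/7)(0.0088149) + (2/7)(0.078355) + (5/7)(0.48972) + (6/7)(0.42311) = 0.73611.

0.736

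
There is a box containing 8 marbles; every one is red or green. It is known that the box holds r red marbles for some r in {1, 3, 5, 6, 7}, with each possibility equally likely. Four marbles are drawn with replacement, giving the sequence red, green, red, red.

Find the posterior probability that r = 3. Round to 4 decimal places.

0.1045

For each hypothesis, P(data | H) works out to: P(data | r = 1) = (1/8)(7/8)(1/8)(1/8) = 0.001709; P(data | r = 3) = (3/8)(5/8)(3/8)(3/8) = 0.032959; P(data | r = 5) = (5/8)(3/8)(5/8)(5/8) = 0.091553; P(data | r = 6) = (6/8)(2/8)(6/8)(6/8) = 0.10547; P(data | r = 7) = (7/8)(1/8)(7/8)(7/8) = 0.08374.
Multiplying each by its prior: 1/5 · 0.001709 = 0.0003418, 1/5 · 0.032959 = 0.0065918, 1/5 · 0.091553 = 0.018311, 1/5 · 0.10547 = 0.021094, 1/5 · 0.08374 = 0.016748; these sum to 0.063086.
Hence P(r = 3 | data) = (0.0065918) / (0.063086) = 0.10449.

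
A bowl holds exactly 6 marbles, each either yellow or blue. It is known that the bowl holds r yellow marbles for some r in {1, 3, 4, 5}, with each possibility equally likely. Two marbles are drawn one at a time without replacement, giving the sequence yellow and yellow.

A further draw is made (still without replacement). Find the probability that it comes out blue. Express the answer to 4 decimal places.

For each hypothesis, P(data | H) works out to: P(data | r = 1) = (1/6)(0/5) = 0; P(data | r = 3) = (3/6)(2/5) = 1/5; P(data | r = 4) = (4/6)(3/5) = 2/5; P(data | r = 5) = (5/6)(4/5) = 2/3.
The prior-weighted likelihoods are 1/4 · 0 = 0, 1/4 · 1/5 = 1/20, 1/4 · 2/5 = 1/10, 1/4 · 2/3 = 1/6; with total 19/60.
Normalising, the posterior is P(r = 1 | data) = 0, P(r = 3 | data) = 3/19, P(r = 4 | data) = 6/19, P(r = 5 | data) = 10/19.
So P(blue next | data) = Σ P(blue next | H) P(H | data) = (3/4)(3/19) + (1/2)(6/19) + (1/4)(10/19) = 31/76.

0.4079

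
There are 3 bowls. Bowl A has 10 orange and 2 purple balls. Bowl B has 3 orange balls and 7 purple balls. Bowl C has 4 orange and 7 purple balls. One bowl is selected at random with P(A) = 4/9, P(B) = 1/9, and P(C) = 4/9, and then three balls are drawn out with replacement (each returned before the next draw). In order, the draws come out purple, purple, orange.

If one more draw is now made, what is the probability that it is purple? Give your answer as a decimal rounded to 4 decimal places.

Compute the likelihood of the observed sequence for each case: P(data | bowl A) = (2/12)(2/12)(10/12) = 0.023148; P(data | bowl B) = (7/10)(7/10)(3/10) = 0.147; P(data | bowl C) = (7/11)(7/11)(4/11) = 0.14726.
The prior-weighted likelihoods are 4/9 · 0.023148 = 0.010288, 1/9 · 0.147 = 0.016333, 4/9 · 0.14726 = 0.065448; summing to 0.092069.
The posterior is then P(bowl A | data) = 0.11174, P(bowl B | data) = 0.1774, P(bowl C | data) = 0.71085.
So P(purple next | data) = Σ P(purple next | H) P(H | data) = (1/6)(0.11174) + (7/10)(0.1774) + (7/11)(0.71085) = 0.59517.

0.5952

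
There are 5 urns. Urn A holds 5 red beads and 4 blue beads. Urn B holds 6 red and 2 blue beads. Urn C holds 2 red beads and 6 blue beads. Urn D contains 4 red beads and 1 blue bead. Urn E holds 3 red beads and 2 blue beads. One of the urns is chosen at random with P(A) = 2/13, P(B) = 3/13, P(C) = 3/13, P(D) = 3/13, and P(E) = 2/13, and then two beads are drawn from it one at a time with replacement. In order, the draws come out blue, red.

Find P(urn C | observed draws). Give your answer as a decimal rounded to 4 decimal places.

Under each hypothesis, the probability of the observed sequence is: P(data | urn A) = (4/9)(5/9) = 0.24691; P(data | urn B) = (2/8)(6/8) = 0.1875; P(data | urn C) = (6/8)(2/8) = 0.1875; P(data | urn D) = (1/5)(4/5) = 0.16; P(data | urn E) = (2/5)(3/5) = 0.24.
Weighting by the prior gives 2/13 · 0.24691 = 0.037987, 3/13 · 0.1875 = 0.043269, 3/13 · 0.1875 = 0.043269, 3/13 · 0.16 = 0.036923, 2/13 · 0.24 = 0.036923; with total 0.19837.
So P(urn C | data) = (0.043269) / (0.19837) = 0.21812.

0.2181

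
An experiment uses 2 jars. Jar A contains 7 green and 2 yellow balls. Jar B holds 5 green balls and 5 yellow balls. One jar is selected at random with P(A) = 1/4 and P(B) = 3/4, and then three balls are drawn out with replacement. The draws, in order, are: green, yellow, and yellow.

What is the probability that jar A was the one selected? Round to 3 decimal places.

0.093

For each hypothesis, P(data | H) works out to: P(data | jar A) = (7/9)(2/9)(2/9) = 0.038409; P(data | jar B) = (5/10)(5/10)(5/10) = 0.125.
Multiplying each by its prior: 1/4 · 0.038409 = 0.0096022, 3/4 · 0.125 = 0.09375; these sum to 0.10335.
By Bayes' rule, P(jar A | data) = (0.0096022) / (0.10335) = 0.092908.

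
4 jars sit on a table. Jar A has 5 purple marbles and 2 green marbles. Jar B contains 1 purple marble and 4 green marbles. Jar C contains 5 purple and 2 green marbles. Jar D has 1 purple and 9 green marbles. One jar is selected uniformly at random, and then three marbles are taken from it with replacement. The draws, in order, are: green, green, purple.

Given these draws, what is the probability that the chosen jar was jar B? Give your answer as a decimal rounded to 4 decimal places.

Under each hypothesis, the probability of the observed sequence is: P(data | jar A) = (2/7)(2/7)(5/7) = 0.058309; P(data | jar B) = (4/5)(4/5)(1/5) = 0.128; P(data | jar C) = (2/7)(2/7)(5/7) = 0.058309; P(data | jar D) = (9/10)(9/10)(1/10) = 0.081.
Multiplying each by its prior: 1/4 · 0.058309 = 0.014577, 1/4 · 0.128 = 0.032, 1/4 · 0.058309 = 0.014577, 1/4 · 0.081 = 0.02025; with total 0.081405.
So P(jar B | data) = (0.032) / (0.081405) = 0.3931.

0.3931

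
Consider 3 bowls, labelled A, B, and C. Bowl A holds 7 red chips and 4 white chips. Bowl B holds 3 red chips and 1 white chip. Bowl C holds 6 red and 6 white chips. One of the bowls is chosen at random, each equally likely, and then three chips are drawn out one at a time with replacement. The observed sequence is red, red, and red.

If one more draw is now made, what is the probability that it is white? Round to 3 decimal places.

For each hypothesis, P(data | H) works out to: P(data | bowl A) = (7/11)(7/11)(7/11) = 0.2577; P(data | bowl B) = (3/4)(3/4)(3/4) = 0.42188; P(data | bowl C) = (6/12)(6/12)(6/12) = 0.125.
The prior-weighted likelihoods are 1/3 · 0.2577 = 0.0859, 1/3 · 0.42188 = 0.14062, 1/3 · 0.125 = 0.041667; with total 0.26819.
The posterior is then P(bowl A | data) = 0.32029, P(bowl B | data) = 0.52434, P(bowl C | data) = 0.15536.
Averaging over the posterior, P(white next | data) = (4/11)(0.32029) + (1/4)(0.52434) + (1/2)(0.15536) = 0.32524.

0.325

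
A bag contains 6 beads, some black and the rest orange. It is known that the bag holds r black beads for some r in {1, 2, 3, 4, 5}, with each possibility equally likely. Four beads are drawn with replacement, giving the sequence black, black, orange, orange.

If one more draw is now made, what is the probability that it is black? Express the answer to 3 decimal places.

Compute the likelihood of the observed sequence for each case: P(data | r = 1) = (1/6)(1/6)(5/6)(5/6) = 0.01929; P(data | r = 2) = (2/6)(2/6)(4/6)(4/6) = 0.049383; P(data | r = 3) = (3/6)(3/6)(3/6)(3/6) = 0.0625; P(data | r = 4) = (4/6)(4/6)(2/6)(2/6) = 0.049383; P(data | r = 5) = (5/6)(5/6)(1/6)(1/6) = 0.01929.
Weighting by the prior gives 1/5 · 0.01929 = 0.003858, 1/5 · 0.049383 = 0.0098765, 1/5 · 0.0625 = 0.0125, 1/5 · 0.049383 = 0.0098765, 1/5 · 0.01929 = 0.003858; these sum to 0.039969.
The posterior is then P(r = 1 | data) = 0.096525, P(r = 2 | data) = 0.2471, P(r = 3 | data) = 0.31274, P(r = 4 | data) = 0.2471, P(r = 5 | data) = 0.096525.
The predictive probability is P(black next | data) = (1/6)(0.096525) + (1/3)(0.2471) + (1/2)(0.31274) + (2/3)(0.2471) + (5/6)(0.096525) = 0.5.

0.500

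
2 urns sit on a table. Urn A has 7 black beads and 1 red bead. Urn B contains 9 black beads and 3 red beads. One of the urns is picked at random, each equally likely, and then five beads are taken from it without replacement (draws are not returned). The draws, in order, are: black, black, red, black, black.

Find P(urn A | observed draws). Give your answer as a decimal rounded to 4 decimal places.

For each hypothesis, P(data | H) works out to: P(data | urn A) = (7/8)(6/7)(1/6)(5/5)(4/4) = 1/8; P(data | urn B) = (9/12)(8/11)(3/10)(7/9)(6/8) = 21/220.
Multiplying each by its prior: 1/2 · 1/8 = 1/16, 1/2 · 21/220 = 21/440; with total 97/880.
Hence P(urn A | data) = (1/16) / (97/880) = 55/97.

0.5670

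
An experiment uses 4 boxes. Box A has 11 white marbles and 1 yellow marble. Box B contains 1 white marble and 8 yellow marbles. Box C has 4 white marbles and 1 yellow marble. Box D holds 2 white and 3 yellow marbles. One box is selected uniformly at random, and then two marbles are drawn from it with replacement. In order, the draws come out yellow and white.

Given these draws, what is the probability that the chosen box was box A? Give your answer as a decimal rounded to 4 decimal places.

Compute the likelihood of the observed sequence for each case: P(data | box A) = (1/12)(11/12) = 0.076389; P(data | box B) = (8/9)(1/9) = 0.098765; P(data | box C) = (1/5)(4/5) = 0.16; P(data | box D) = (3/5)(2/5) = 0.24.
Weighting by the prior gives 1/4 · 0.076389 = 0.019097, 1/4 · 0.098765 = 0.024691, 1/4 · 0.16 = 0.04, 1/4 · 0.24 = 0.06; summing to 0.14379.
Hence P(box A | data) = (0.019097) / (0.14379) = 0.13281.

0.1328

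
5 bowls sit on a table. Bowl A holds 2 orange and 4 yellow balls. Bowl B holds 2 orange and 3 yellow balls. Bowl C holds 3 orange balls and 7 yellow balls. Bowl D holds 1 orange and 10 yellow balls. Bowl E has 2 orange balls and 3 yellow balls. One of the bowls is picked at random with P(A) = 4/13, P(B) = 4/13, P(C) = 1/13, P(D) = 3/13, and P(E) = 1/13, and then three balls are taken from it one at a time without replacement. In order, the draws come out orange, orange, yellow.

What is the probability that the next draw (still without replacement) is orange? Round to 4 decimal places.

0.0101

For each hypothesis, P(data | H) works out to: P(data | bowl A) = (2/6)(1/5)(4/4) = 0.066667; P(data | bowl B) = (2/5)(1/4)(3/3) = 0.1; P(data | bowl C) = (3/10)(2/9)(7/8) = 0.058333; P(data | bowl D) = (1/11)(0/10) = 0; P(data | bowl E) = (2/5)(1/4)(3/3) = 0.1.
Multiplying each by its prior: 4/13 · 0.066667 = 0.020513, 4/13 · 0.1 = 0.030769, 1/13 · 0.058333 = 0.0044872, 3/13 · 0 = 0, 1/13 · 0.1 = 0.0076923; summing to 0.063462.
Dividing through by the total gives posterior P(bowl A | data) = 0.32323, P(bowl B | data) = 0.48485, P(bowl C | data) = 0.070707, P(bowl D | data) = 0, P(bowl E | data) = 0.12121.
The predictive probability is P(orange next | data) = (0)(0.32323) + (0)(0.48485) + (1/7)(0.070707) + (0)(0.12121) = 0.010101.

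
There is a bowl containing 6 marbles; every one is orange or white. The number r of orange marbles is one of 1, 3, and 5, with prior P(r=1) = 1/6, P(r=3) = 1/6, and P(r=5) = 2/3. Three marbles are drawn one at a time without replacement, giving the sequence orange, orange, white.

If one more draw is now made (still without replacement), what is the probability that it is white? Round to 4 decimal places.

The likelihood of the observed sequence under each hypothesis: P(data | r = 1) = (1/6)(0/5) = 0; P(data | r = 3) = (3/6)(2/5)(3/4) = 3/20; P(data | r = 5) = (5/6)(4/5)(1/4) = 1/6.
Weighting by the prior gives 1/6 · 0 = 0, 1/6 · 3/20 = 1/40, 2/3 · 1/6 = 1/9; summing to 49/360.
Normalising, the posterior is P(r = 1 | data) = 0, P(r = 3 | data) = 9/49, P(r = 5 | data) = 40/49.
So P(white next | data) = Σ P(white next | H) P(H | data) = (2/3)(9/49) + (0)(40/49) = 6/49.

0.1224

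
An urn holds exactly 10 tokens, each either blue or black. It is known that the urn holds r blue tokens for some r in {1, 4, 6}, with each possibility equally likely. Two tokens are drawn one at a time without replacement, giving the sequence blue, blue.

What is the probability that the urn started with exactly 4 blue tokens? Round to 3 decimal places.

0.286

For each hypothesis, P(data | H) works out to: P(data | r = 1) = (1/10)(0/9) = 0; P(data | r = 4) = (4/10)(3/9) = 2/15; P(data | r = 6) = (6/10)(5/9) = 1/3.
The prior-weighted likelihoods are 1/3 · 0 = 0, 1/3 · 2/15 = 2/45, 1/3 · 1/3 = 1/9; these sum to 7/45.
So P(r = 4 | data) = (2/45) / (7/45) = 2/7.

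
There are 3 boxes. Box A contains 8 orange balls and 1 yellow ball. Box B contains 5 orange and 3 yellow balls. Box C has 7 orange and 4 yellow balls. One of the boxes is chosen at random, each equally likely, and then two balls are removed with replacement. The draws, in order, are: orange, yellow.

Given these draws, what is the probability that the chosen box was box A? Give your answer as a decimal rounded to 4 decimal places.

0.1749

The likelihood of the observed sequence under each hypothesis: P(data | box A) = (8/9)(1/9) = 0.098765; P(data | box B) = (5/8)(3/8) = 0.23438; P(data | box C) = (7/11)(4/11) = 0.2314.
Weighting by the prior gives 1/3 · 0.098765 = 0.032922, 1/3 · 0.23438 = 0.078125, 1/3 · 0.2314 = 0.077135; summing to 0.18818.
So P(box A | data) = (0.032922) / (0.18818) = 0.17495.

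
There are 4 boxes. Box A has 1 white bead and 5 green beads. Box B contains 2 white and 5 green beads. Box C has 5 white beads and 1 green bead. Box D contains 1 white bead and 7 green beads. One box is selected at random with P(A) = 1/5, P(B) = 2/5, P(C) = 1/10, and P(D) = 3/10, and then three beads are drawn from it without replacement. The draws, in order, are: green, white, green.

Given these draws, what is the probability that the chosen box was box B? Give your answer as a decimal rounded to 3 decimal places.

0.518

The likelihood of the observed sequence under each hypothesis: P(data | box A) = (5/6)(1/5)(4/4) = 0.16667; P(data | box B) = (5/7)(2/6)(4/5) = 0.19048; P(data | box C) = (1/6)(5/5)(0/4) = 0; P(data | box D) = (7/8)(1/7)(6/6) = 0.125.
The prior-weighted likelihoods are 1/5 · 0.16667 = 0.033333, 2/5 · 0.19048 = 0.07619, 1/10 · 0 = 0, 3/10 · 0.125 = 0.0375; summing to 0.14702.
Therefore the posterior P(box B | data) = (0.07619) / (0.14702) = 0.51822.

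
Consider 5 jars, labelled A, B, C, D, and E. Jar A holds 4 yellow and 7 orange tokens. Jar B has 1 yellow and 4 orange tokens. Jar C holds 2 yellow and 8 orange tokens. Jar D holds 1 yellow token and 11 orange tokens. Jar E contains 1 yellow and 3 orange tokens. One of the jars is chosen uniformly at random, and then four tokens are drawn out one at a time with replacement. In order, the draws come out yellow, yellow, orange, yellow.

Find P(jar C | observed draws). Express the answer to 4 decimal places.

0.1150

For each hypothesis, P(data | H) works out to: P(data | jar A) = (4/11)(4/11)(7/11)(4/11) = 0.030599; P(data | jar B) = (1/5)(1/5)(4/5)(1/5) = 0.0064; P(data | jar C) = (2/10)(2/10)(8/10)(2/10) = 0.0064; P(data | jar D) = (1/12)(1/12)(11/12)(1/12) = 0.00053048; P(data | jar E) = (1/4)(1/4)(3/4)(1/4) = 0.011719.
The prior-weighted likelihoods are 1/5 · 0.030599 = 0.0061198, 1/5 · 0.0064 = 0.00128, 1/5 · 0.0064 = 0.00128, 1/5 · 0.00053048 = 0.0001061, 1/5 · 0.011719 = 0.0023437; summing to 0.01113.
Hence P(jar C | data) = (0.00128) / (0.01113) = 0.11501.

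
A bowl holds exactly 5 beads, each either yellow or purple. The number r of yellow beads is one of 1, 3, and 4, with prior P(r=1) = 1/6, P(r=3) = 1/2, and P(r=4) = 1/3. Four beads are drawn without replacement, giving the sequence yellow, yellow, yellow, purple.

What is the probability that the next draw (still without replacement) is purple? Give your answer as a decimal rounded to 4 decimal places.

0.4286

For each hypothesis, P(data | H) works out to: P(data | r = 1) = (1/5)(0/4) = 0; P(data | r = 3) = (3/5)(2/4)(1/3)(2/2) = 1/10; P(data | r = 4) = (4/5)(3/4)(2/3)(1/2) = 1/5.
Weighting by the prior gives 1/6 · 0 = 0, 1/2 · 1/10 = 1/20, 1/3 · 1/5 = 1/15; with total 7/60.
Dividing through by the total gives posterior P(r = 1 | data) = 0, P(r = 3 | data) = 3/7, P(r = 4 | data) = 4/7.
The predictive probability is P(purple next | data) = (1)(3/7) + (0)(4/7) = 3/7.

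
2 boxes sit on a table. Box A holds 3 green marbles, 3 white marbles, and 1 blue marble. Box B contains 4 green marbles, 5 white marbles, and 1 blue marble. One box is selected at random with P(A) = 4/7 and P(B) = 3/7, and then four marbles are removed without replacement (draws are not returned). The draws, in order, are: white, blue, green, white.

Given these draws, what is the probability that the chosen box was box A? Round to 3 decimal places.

Compute the likelihood of the observed sequence for each case: P(data | box A) = (3/7)(1/6)(3/5)(2/4) = 3/140; P(data | box B) = (5/10)(1/9)(4/8)(4/7) = 1/63.
Weighting by the prior gives 4/7 · 3/140 = 3/245, 3/7 · 1/63 = 1/147; these sum to 2/105.
Hence P(box A | data) = (3/245) / (2/105) = 9/14.

0.643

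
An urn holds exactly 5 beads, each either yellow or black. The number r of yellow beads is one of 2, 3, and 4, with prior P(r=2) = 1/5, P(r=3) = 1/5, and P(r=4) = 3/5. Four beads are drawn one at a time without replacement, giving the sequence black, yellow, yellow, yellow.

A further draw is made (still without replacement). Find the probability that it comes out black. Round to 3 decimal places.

0.143

Compute the likelihood of the observed sequence for each case: P(data | r = 2) = (3/5)(2/4)(1/3)(0/2) = 0; P(data | r = 3) = (2/5)(3/4)(2/3)(1/2) = 1/10; P(data | r = 4) = (1/5)(4/4)(3/3)(2/2) = 1/5.
Weighting by the prior gives 1/5 · 0 = 0, 1/5 · 1/10 = 1/50, 3/5 · 1/5 = 3/25; these sum to 7/50.
The posterior is then P(r = 2 | data) = 0, P(r = 3 | data) = 1/7, P(r = 4 | data) = 6/7.
The predictive probability is P(black next | data) = (1)(1/7) + (0)(6/7) = 1/7.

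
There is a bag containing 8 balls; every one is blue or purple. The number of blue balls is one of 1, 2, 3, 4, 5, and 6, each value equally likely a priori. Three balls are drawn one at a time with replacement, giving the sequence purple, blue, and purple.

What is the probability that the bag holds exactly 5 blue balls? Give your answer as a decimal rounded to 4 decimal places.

For each hypothesis, P(data | H) works out to: P(data | r = 1) = (7/8)(1/8)(7/8) = 0.095703; P(data | r = 2) = (6/8)(2/8)(6/8) = 0.14062; P(data | r = 3) = (5/8)(3/8)(5/8) = 0.14648; P(data | r = 4) = (4/8)(4/8)(4/8) = 0.125; P(data | r = 5) = (3/8)(5/8)(3/8) = 0.087891; P(data | r = 6) = (2/8)(6/8)(2/8) = 0.046875.
Weighting by the prior gives 1/6 · 0.095703 = 0.015951, 1/6 · 0.14062 = 0.023438, 1/6 · 0.14648 = 0.024414, 1/6 · 0.125 = 0.020833, 1/6 · 0.087891 = 0.014648, 1/6 · 0.046875 = 0.0078125; summing to 0.1071.
By Bayes' rule, P(r = 5 | data) = (0.014648) / (0.1071) = 0.13678.

0.1368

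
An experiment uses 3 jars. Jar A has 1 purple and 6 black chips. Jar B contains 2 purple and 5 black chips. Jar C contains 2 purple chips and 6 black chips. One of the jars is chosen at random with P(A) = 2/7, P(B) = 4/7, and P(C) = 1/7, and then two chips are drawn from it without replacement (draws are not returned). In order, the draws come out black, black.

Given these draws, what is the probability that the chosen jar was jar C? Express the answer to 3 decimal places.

0.138

For each hypothesis, P(data | H) works out to: P(data | jar A) = (6/7)(5/6) = 5/7; P(data | jar B) = (5/7)(4/6) = 10/21; P(data | jar C) = (6/8)(5/7) = 15/28.
Weighting by the prior gives 2/7 · 5/7 = 10/49, 4/7 · 10/21 = 40/147, 1/7 · 15/28 = 15/196; these sum to 325/588.
Therefore the posterior P(jar C | data) = (15/196) / (325/588) = 9/65.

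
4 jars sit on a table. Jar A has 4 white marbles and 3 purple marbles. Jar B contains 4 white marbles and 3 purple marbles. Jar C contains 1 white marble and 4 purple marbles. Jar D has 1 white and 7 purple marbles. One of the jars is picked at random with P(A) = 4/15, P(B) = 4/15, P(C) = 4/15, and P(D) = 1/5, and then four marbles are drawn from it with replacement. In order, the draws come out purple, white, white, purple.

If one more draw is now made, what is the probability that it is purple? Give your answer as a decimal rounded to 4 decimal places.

0.5160

The likelihood of the observed sequence under each hypothesis: P(data | jar A) = (3/7)(4/7)(4/7)(3/7) = 0.059975; P(data | jar B) = (3/7)(4/7)(4/7)(3/7) = 0.059975; P(data | jar C) = (4/5)(1/5)(1/5)(4/5) = 0.0256; P(data | jar D) = (7/8)(1/8)(1/8)(7/8) = 0.011963.
Weighting by the prior gives 4/15 · 0.059975 = 0.015993, 4/15 · 0.059975 = 0.015993, 4/15 · 0.0256 = 0.0068267, 1/5 · 0.011963 = 0.0023926; these sum to 0.041206.
Normalising, the posterior is P(jar A | data) = 0.38813, P(jar B | data) = 0.38813, P(jar C | data) = 0.16567, P(jar D | data) = 0.058064.
Averaging over the posterior, P(purple next | data) = (3/7)(0.38813) + (3/7)(0.38813) + (4/5)(0.16567) + (7/8)(0.058064) = 0.51603.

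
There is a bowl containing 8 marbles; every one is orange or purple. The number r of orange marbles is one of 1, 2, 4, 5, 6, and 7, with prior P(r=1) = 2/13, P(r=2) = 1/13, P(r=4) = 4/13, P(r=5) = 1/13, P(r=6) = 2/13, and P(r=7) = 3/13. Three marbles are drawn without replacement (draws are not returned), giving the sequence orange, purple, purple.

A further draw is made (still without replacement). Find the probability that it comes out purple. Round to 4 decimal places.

For each hypothesis, P(data | H) works out to: P(data | r = 1) = (1/8)(7/7)(6/6) = 1/8; P(data | r = 2) = (2/8)(6/7)(5/6) = 5/28; P(data | r = 4) = (4/8)(4/7)(3/6) = 1/7; P(data | r = 5) = (5/8)(3/7)(2/6) = 5/56; P(data | r = 6) = (6/8)(2/7)(1/6) = 1/28; P(data | r = 7) = (7/8)(1/7)(0/6) = 0.
Multiplying each by its prior: 2/13 · 1/8 = 1/52, 1/13 · 5/28 = 5/364, 4/13 · 1/7 = 4/91, 1/13 · 5/56 = 5/728, 2/13 · 1/28 = 1/182, 3/13 · 0 = 0; summing to 5/56.
The posterior is then P(r = 1 | data) = 14/65, P(r = 2 | data) = 2/13, P(r = 4 | data) = 32/65, P(r = 5 | data) = 1/13, P(r = 6 | data) = 4/65, P(r = 7 | data) = 0.
So P(purple next | data) = Σ P(purple next | H) P(H | data) = (1)(14/65) + (4/5)(2/13) + (2/5)(32/65) + (1/5)(1/13) + (0)(4/65) = 179/325.

0.5508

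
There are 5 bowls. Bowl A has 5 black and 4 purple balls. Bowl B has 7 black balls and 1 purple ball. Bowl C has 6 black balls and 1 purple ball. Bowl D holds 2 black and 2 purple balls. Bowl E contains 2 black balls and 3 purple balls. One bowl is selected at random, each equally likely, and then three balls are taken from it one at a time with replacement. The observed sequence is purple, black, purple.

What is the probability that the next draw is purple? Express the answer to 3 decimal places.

For each hypothesis, P(data | H) works out to: P(data | bowl A) = (4/9)(5/9)(4/9) = 0.10974; P(data | bowl B) = (1/8)(7/8)(1/8) = 0.013672; P(data | bowl C) = (1/7)(6/7)(1/7) = 0.017493; P(data | bowl D) = (2/4)(2/4)(2/4) = 0.125; P(data | bowl E) = (3/5)(2/5)(3/5) = 0.144.
The prior-weighted likelihoods are 1/5 · 0.10974 = 0.021948, 1/5 · 0.013672 = 0.0027344, 1/5 · 0.017493 = 0.0034985, 1/5 · 0.125 = 0.025, 1/5 · 0.144 = 0.0288; with total 0.081981.
Dividing through by the total gives posterior P(bowl A | data) = 0.26772, P(bowl B | data) = 0.033354, P(bowl C | data) = 0.042675, P(bowl D | data) = 0.30495, P(bowl E | data) = 0.3513.
The predictive probability is P(purple next | data) = (4/9)(0.26772) + (1/8)(0.033354) + (1/7)(0.042675) + (1/2)(0.30495) + (3/5)(0.3513) = 0.49251.

0.493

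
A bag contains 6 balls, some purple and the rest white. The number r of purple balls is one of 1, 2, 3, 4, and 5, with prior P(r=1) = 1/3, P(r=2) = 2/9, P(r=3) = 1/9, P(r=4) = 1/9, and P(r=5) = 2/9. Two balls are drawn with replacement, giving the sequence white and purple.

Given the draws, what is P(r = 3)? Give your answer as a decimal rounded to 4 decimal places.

Compute the likelihood of the observed sequence for each case: P(data | r = 1) = (5/6)(1/6) = 5/36; P(data | r = 2) = (4/6)(2/6) = 2/9; P(data | r = 3) = (3/6)(3/6) = 1/4; P(data | r = 4) = (2/6)(4/6) = 2/9; P(data | r = 5) = (1/6)(5/6) = 5/36.
Multiplying each by its prior: 1/3 · 5/36 = 5/108, 2/9 · 2/9 = 4/81, 1/9 · 1/4 = 1/36, 1/9 · 2/9 = 2/81, 2/9 · 5/36 = 5/162; summing to 29/162.
Hence P(r = 3 | data) = (1/36) / (29/162) = 9/58.

0.1552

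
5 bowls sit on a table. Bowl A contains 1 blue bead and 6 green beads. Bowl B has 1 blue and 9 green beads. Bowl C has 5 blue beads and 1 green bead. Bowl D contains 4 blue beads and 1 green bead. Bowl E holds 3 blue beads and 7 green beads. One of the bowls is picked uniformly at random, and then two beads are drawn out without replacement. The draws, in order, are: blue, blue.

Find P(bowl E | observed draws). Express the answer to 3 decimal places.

For each hypothesis, P(data | H) works out to: P(data | bowl A) = (1/7)(0/6) = 0; P(data | bowl B) = (1/10)(0/9) = 0; P(data | bowl C) = (5/6)(4/5) = 2/3; P(data | bowl D) = (4/5)(3/4) = 3/5; P(data | bowl E) = (3/10)(2/9) = 1/15.
Weighting by the prior gives 1/5 · 0 = 0, 1/5 · 0 = 0, 1/5 · 2/3 = 2/15, 1/5 · 3/5 = 3/25, 1/5 · 1/15 = 1/75; these sum to 4/15.
Therefore the posterior P(bowl E | data) = (1/75) / (4/15) = 1/20.

0.050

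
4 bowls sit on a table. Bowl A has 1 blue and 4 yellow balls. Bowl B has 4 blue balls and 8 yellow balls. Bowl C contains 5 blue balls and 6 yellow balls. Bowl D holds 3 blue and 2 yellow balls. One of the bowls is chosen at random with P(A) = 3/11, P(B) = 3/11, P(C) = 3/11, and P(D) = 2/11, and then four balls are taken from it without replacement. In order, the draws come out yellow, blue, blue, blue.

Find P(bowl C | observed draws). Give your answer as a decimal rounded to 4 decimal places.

For each hypothesis, P(data | H) works out to: P(data | bowl A) = (4/5)(1/4)(0/3) = 0; P(data | bowl B) = (8/12)(4/11)(3/10)(2/9) = 0.016162; P(data | bowl C) = (6/11)(5/10)(4/9)(3/8) = 0.045455; P(data | bowl D) = (2/5)(3/4)(2/3)(1/2) = 0.1.
The prior-weighted likelihoods are 3/11 · 0 = 0, 3/11 · 0.016162 = 0.0044077, 3/11 · 0.045455 = 0.012397, 2/11 · 0.1 = 0.018182; these sum to 0.034986.
By Bayes' rule, P(bowl C | data) = (0.012397) / (0.034986) = 0.35433.

0.3543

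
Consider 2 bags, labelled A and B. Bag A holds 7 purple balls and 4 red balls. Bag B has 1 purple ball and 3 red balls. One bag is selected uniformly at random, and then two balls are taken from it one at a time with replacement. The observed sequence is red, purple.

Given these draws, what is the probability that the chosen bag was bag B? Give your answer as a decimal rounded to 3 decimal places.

Under each hypothesis, the probability of the observed sequence is: P(data | bag A) = (4/11)(7/11) = 0.2314; P(data | bag B) = (3/4)(1/4) = 0.1875.
Multiplying each by its prior: 1/2 · 0.2314 = 0.1157, 1/2 · 0.1875 = 0.09375; summing to 0.20945.
By Bayes' rule, P(bag B | data) = (0.09375) / (0.20945) = 0.4476.

0.448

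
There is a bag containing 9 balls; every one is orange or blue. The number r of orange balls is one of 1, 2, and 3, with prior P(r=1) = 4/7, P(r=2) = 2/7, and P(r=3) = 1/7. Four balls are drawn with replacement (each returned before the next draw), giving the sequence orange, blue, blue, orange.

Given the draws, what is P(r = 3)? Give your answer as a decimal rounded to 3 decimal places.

Under each hypothesis, the probability of the observed sequence is: P(data | r = 1) = (1/9)(8/9)(8/9)(1/9) = 0.0097546; P(data | r = 2) = (2/9)(7/9)(7/9)(2/9) = 0.029873; P(data | r = 3) = (3/9)(6/9)(6/9)(3/9) = 0.049383.
The prior-weighted likelihoods are 4/7 · 0.0097546 = 0.0055741, 2/7 · 0.029873 = 0.0085353, 1/7 · 0.049383 = 0.0070547; summing to 0.021164.
Therefore the posterior P(r = 3 | data) = (0.0070547) / (0.021164) = 0.33333.

0.333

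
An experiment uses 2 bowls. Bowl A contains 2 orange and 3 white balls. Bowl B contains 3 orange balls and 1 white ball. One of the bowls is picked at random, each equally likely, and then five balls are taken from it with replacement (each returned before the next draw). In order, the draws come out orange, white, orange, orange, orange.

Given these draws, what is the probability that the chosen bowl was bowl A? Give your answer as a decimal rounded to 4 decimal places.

Under each hypothesis, the probability of the observed sequence is: P(data | bowl A) = (2/5)(3/5)(2/5)(2/5)(2/5) = 0.01536; P(data | bowl B) = (3/4)(1/4)(3/4)(3/4)(3/4) = 0.079102.
The prior-weighted likelihoods are 1/2 · 0.01536 = 0.00768, 1/2 · 0.079102 = 0.039551; with total 0.047231.
Hence P(bowl A | data) = (0.00768) / (0.047231) = 0.16261.

0.1626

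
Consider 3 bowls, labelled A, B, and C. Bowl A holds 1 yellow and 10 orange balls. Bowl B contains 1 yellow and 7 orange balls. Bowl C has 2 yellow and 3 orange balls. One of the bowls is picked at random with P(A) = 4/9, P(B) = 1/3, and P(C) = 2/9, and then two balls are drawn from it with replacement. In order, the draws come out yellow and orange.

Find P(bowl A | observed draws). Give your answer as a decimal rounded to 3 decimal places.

0.290

The likelihood of the observed sequence under each hypothesis: P(data | bowl A) = (1/11)(10/11) = 0.082645; P(data | bowl B) = (1/8)(7/8) = 0.10938; P(data | bowl C) = (2/5)(3/5) = 0.24.
Multiplying each by its prior: 4/9 · 0.082645 = 0.036731, 1/3 · 0.10938 = 0.036458, 2/9 · 0.24 = 0.053333; with total 0.12652.
Hence P(bowl A | data) = (0.036731) / (0.12652) = 0.29031.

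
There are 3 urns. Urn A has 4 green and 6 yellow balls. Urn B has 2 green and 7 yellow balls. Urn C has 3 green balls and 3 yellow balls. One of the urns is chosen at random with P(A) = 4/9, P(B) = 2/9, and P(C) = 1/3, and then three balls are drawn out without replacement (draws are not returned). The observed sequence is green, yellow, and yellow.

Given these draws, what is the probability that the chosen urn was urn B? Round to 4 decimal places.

For each hypothesis, P(data | H) works out to: P(data | urn A) = (4/10)(6/9)(5/8) = 1/6; P(data | urn B) = (2/9)(7/8)(6/7) = 1/6; P(data | urn C) = (3/6)(3/5)(2/4) = 3/20.
Multiplying each by its prior: 4/9 · 1/6 = 2/27, 2/9 · 1/6 = 1/27, 1/3 · 3/20 = 1/20; with total 29/180.
Hence P(urn B | data) = (1/27) / (29/180) = 20/87.

0.2299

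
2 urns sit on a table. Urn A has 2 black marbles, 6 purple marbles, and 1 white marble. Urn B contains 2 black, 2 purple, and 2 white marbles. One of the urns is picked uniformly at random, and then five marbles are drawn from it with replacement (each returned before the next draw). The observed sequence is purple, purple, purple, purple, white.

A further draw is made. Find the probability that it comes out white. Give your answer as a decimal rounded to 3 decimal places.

0.146

Compute the likelihood of the observed sequence for each case: P(data | urn A) = (6/9)(6/9)(6/9)(6/9)(1/9) = 0.021948; P(data | urn B) = (2/6)(2/6)(2/6)(2/6)(2/6) = 0.0041152.
Multiplying each by its prior: 1/2 · 0.021948 = 0.010974, 1/2 · 0.0041152 = 0.0020576; summing to 0.013032.
Normalising, the posterior is P(urn A | data) = 0.84211, P(urn B | data) = 0.15789.
Averaging over the posterior, P(white next | data) = (1/9)(0.84211) + (1/3)(0.15789) = 0.1462.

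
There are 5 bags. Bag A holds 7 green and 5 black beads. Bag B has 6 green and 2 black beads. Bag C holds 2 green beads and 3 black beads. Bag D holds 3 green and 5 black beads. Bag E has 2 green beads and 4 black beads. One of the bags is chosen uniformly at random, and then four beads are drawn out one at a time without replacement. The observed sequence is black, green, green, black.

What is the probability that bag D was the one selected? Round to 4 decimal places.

Under each hypothesis, the probability of the observed sequence is: P(data | bag A) = (5/12)(7/11)(6/10)(4/9) = 0.070707; P(data | bag B) = (2/8)(6/7)(5/6)(1/5) = 0.035714; P(data | bag C) = (3/5)(2/4)(1/3)(2/2) = 0.1; P(data | bag D) = (5/8)(3/7)(2/6)(4/5) = 0.071429; P(data | bag E) = (4/6)(2/5)(1/4)(3/3) = 0.066667.
Weighting by the prior gives 1/5 · 0.070707 = 0.014141, 1/5 · 0.035714 = 0.0071429, 1/5 · 0.1 = 0.02, 1/5 · 0.071429 = 0.014286, 1/5 · 0.066667 = 0.013333; these sum to 0.068903.
Therefore the posterior P(bag D | data) = (0.014286) / (0.068903) = 0.20733.

0.2073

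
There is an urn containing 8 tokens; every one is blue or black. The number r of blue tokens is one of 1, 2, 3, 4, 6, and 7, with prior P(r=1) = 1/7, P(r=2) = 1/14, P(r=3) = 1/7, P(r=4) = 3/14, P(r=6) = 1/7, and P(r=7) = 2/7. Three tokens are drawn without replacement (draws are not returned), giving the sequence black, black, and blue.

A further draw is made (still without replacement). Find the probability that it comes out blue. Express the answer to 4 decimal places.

0.3944

The likelihood of the observed sequence under each hypothesis: P(data | r = 1) = (7/8)(6/7)(1/6) = 1/8; P(data | r = 2) = (6/8)(5/7)(2/6) = 5/28; P(data | r = 3) = (5/8)(4/7)(3/6) = 5/28; P(data | r = 4) = (4/8)(3/7)(4/6) = 1/7; P(data | r = 6) = (2/8)(1/7)(6/6) = 1/28; P(data | r = 7) = (1/8)(0/7) = 0.
Weighting by the prior gives 1/7 · 1/8 = 1/56, 1/14 · 5/28 = 5/392, 1/7 · 5/28 = 5/196, 3/14 · 1/7 = 3/98, 1/7 · 1/28 = 1/196, 2/7 · 0 = 0; these sum to 9/98.
The posterior is then P(r = 1 | data) = 7/36, P(r = 2 | data) = 5/36, P(r = 3 | data) = 5/18, P(r = 4 | data) = 1/3, P(r = 6 | data) = 1/18, P(r = 7 | data) = 0.
Averaging over the posterior, P(blue next | data) = (0)(7/36) + (1/5)(5/36) + (2/5)(5/18) + (3/5)(1/3) + (1)(1/18) = 71/180.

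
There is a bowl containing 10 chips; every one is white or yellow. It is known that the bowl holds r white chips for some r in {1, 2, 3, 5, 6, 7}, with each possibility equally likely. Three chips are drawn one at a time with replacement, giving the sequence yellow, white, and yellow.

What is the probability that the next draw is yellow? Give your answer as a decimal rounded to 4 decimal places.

Under each hypothesis, the probability of the observed sequence is: P(data | r = 1) = (9/10)(1/10)(9/10) = 0.081; P(data | r = 2) = (8/10)(2/10)(8/10) = 0.128; P(data | r = 3) = (7/10)(3/10)(7/10) = 0.147; P(data | r = 5) = (5/10)(5/10)(5/10) = 0.125; P(data | r = 6) = (4/10)(6/10)(4/10) = 0.096; P(data | r = 7) = (3/10)(7/10)(3/10) = 0.063.
Multiplying each by its prior: 1/6 · 0.081 = 0.0135, 1/6 · 0.128 = 0.021333, 1/6 · 0.147 = 0.0245, 1/6 · 0.125 = 0.020833, 1/6 · 0.096 = 0.016, 1/6 · 0.063 = 0.0105; summing to 0.10667.
The posterior is then P(r = 1 | data) = 0.12656, P(r = 2 | data) = 0.2, P(r = 3 | data) = 0.22969, P(r = 5 | data) = 0.19531, P(r = 6 | data) = 0.15, P(r = 7 | data) = 0.098437.
The predictive probability is P(yellow next | data) = (9/10)(0.12656) + (4/5)(0.2) + (7/10)(0.22969) + (1/2)(0.19531) + (2/5)(0.15) + (3/10)(0.098437) = 0.62187.

0.6219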